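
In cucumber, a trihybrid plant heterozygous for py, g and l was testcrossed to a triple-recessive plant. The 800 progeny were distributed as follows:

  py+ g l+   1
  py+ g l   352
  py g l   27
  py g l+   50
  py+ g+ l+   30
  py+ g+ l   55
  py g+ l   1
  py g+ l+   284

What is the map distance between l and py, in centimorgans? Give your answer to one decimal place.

7.4 centimorgans

The two most frequent reciprocal classes, py+ g l and py g+ l+, are the parental types, so the F1 was py+ g l / py g+ l+.
The two rarest classes, py+ g l+ and py g+ l, are the double crossovers. Comparing them with the parentals, only the l allele has switched, so l is the middle locus and the order is g – l – py.
Crossovers in the l–py interval produce the single-crossover classes py g l and py+ g+ l+ (27 + 30 = 57) plus the double crossovers (2).
RF(l–py) = (57 + 2) / 800 = 59/800 = 0.0737 → 7.4 centimorgans.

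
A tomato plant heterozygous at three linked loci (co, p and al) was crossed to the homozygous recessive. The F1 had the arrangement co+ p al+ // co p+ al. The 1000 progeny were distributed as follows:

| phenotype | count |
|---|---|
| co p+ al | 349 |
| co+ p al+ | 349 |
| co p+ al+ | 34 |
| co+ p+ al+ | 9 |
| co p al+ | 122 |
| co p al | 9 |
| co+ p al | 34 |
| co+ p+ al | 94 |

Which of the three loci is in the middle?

p

The two rarest classes, co+ p+ al+ and co p al, are the double crossovers. Comparing them with the parentals, only the p allele has switched, so p is the middle locus and the order is co – p – al.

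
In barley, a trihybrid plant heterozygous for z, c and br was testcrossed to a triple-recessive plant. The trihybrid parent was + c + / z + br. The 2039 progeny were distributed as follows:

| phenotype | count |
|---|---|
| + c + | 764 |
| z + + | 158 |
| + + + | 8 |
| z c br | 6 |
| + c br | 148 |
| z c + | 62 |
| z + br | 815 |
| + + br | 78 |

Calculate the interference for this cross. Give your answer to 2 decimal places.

The two rarest classes, + + + and z c br, are the double crossovers. Comparing them with the parentals, only the c allele has switched, so c is the middle locus and the order is br – c – z.
br–c: (306 + 14)/2039 = 0.1569; c–z: (140 + 14)/2039 = 0.0755.
Expected DCO frequency = 0.1569 × 0.0755 ≈ 0.01185; observed = 14/2039 ≈ 0.00687.
Coefficient of coincidence = 0.00687/0.01185 ≈ 0.58; interference = 1 − 0.58 = 0.42.

0.42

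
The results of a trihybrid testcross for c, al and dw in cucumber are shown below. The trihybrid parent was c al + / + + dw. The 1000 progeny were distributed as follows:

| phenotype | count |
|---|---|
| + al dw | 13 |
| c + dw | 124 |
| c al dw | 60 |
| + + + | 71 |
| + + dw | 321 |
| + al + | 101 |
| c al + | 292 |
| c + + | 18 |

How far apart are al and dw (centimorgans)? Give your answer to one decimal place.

16.2 centimorgans

The two rarest classes, c + + and + al dw, are the double crossovers. Comparing them with the parentals, only the al allele has switched, so al is the middle locus and the order is c – al – dw.
Crossovers in the al–dw interval produce the single-crossover classes c al dw and + + + (60 + 71 = 131) plus the double crossovers (31).
RF(al–dw) = (131 + 31) / 1000 = 162/1000 = 0.1620 → 16.2 centimorgans.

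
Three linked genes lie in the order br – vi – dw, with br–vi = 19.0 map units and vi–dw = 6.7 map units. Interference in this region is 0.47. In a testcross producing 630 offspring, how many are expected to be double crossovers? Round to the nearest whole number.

4

Map distances give recombination frequencies of 0.190 and 0.067 for the two intervals.
With interference 0.47 (so coincidence = 0.53), expected double-crossover frequency = 0.190 × 0.067 × 0.53 = 0.00675.
Expected number = 0.00675 × 630 = 4.25 ≈ 4.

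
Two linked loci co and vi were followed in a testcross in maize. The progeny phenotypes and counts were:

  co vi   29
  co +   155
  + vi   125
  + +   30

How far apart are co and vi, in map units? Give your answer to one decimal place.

17.4 map units

The two most frequent classes, + vi (125) and co + (155), are the parental types, so the F1 was + vi / co +.
The recombinant classes are + + and co vi: 30 + 29 = 59.
Recombination frequency = 59/339 = 0.1740 ≈ 17.4%, i.e. 17.4 map units.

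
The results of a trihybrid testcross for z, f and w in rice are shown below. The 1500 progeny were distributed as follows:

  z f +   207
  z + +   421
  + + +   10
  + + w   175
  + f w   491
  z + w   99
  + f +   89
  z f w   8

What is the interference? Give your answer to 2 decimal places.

0.67

The two most frequent reciprocal classes, z + + and + f w, are the parental types, so the F1 was z + + / + f w.
The two rarest classes, + + + and z f w, are the double crossovers. Comparing them with the parentals, only the z allele has switched, so z is the middle locus and the order is w – z – f.
w–z: (188 + 18)/1500 = 0.1373; z–f: (382 + 18)/1500 = 0.2667.
Expected DCO frequency = 0.1373 × 0.2667 ≈ 0.03662; observed = 18/1500 ≈ 0.01200.
Coefficient of coincidence = 0.01200/0.03662 ≈ 0.33; interference = 1 − 0.33 = 0.67.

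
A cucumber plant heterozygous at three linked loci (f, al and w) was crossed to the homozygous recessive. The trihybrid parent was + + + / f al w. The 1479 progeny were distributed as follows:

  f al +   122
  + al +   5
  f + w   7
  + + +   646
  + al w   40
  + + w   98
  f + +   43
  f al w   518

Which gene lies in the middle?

The two rarest classes, + al + and f + w, are the double crossovers. Comparing them with the parentals, only the al allele has switched, so al is the middle locus and the order is w – al – f.

al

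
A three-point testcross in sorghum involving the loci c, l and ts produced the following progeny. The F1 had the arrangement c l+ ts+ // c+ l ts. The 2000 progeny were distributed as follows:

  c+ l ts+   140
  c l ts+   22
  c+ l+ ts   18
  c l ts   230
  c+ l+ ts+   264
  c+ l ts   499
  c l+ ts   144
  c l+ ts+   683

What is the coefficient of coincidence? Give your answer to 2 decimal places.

The two rarest classes, c l ts+ and c+ l+ ts, are the double crossovers. Comparing them with the parentals, only the l allele has switched, so l is the middle locus and the order is c – l – ts.
c–l: (494 + 40)/2000 = 0.2670; l–ts: (284 + 40)/2000 = 0.1620.
Expected DCO frequency = 0.2670 × 0.1620 ≈ 0.04325; observed = 40/2000 ≈ 0.02000.
Coefficient of coincidence = 0.02000/0.04325 ≈ 0.46.

0.46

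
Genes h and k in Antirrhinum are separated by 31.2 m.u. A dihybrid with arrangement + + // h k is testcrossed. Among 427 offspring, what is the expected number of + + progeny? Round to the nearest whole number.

A map distance of 31.2 m.u. corresponds to a recombination frequency of 0.312.
The F1 is + + / h k, so + + is a parental gamete class with expected frequency (1 − r)/2 = 0.688/2 = 0.3440.
Expected number = 0.3440 × 427 = 146.89 ≈ 147.

147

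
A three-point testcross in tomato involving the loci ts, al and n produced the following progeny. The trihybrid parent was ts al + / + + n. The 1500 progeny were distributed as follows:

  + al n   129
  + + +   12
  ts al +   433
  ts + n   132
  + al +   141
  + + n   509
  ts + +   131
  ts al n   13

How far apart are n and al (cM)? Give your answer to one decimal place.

The two rarest classes, ts al n and + + +, are the double crossovers. Comparing them with the parentals, only the n allele has switched, so n is the middle locus and the order is al – n – ts.
Crossovers in the al–n interval produce the single-crossover classes ts + + and + al n (131 + 129 = 260) plus the double crossovers (25).
RF(al–n) = (260 + 25) / 1500 = 285/1500 = 0.1900 → 19.0 cM.

19.0 cM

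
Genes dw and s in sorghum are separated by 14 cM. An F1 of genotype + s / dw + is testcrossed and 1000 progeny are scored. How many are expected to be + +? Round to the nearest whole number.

70

A map distance of 14 cM corresponds to a recombination frequency of 0.140.
The F1 is + s / dw +, so + + is a recombinant gamete class with expected frequency r/2 = 0.140/2 = 0.0700.
Expected number = 0.0700 × 1000 = 70.00 ≈ 70.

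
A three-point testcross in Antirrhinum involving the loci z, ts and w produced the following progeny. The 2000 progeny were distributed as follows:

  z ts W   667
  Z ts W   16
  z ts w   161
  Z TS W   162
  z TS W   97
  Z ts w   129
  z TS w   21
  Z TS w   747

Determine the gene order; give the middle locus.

The two most frequent reciprocal classes, z ts W and Z TS w, are the parental types, so the F1 was z ts W / Z TS w.
The two rarest classes, Z ts W and z TS w, are the double crossovers. Comparing them with the parentals, only the z allele has switched, so z is the middle locus and the order is ts – z – w.

z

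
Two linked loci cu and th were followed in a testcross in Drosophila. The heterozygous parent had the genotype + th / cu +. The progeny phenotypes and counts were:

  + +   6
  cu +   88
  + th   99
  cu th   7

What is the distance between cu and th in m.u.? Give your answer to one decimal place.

6.5 m.u.

The recombinant classes are + + and cu th: 6 + 7 = 13.
Recombination frequency = 13/200 = 0.0650 ≈ 6.5%, i.e. 6.5 m.u.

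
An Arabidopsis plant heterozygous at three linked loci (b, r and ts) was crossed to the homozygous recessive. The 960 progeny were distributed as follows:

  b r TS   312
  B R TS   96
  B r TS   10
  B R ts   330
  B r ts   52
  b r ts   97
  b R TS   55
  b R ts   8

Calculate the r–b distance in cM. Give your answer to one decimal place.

The two most frequent reciprocal classes, b r TS and B R ts, are the parental types, so the F1 was b r TS / B R ts.
The two rarest classes, B r TS and b R ts, are the double crossovers. Comparing them with the parentals, only the b allele has switched, so b is the middle locus and the order is ts – b – r.
Crossovers in the b–r interval produce the single-crossover classes b R TS and B r ts (55 + 52 = 107) plus the double crossovers (18).
RF(b–r) = (107 + 18) / 960 = 125/960 = 0.1302 → 13.0 cM.

13.0 cM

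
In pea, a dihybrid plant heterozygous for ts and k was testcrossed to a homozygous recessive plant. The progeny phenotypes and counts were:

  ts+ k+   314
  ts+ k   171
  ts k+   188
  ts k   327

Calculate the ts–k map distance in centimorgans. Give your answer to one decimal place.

35.9 centimorgans

The two most frequent classes, ts+ k+ (314) and ts k (327), are the parental types, so the F1 was ts+ k+ / ts k.
The recombinant classes are ts+ k and ts k+: 171 + 188 = 359.
Recombination frequency = 359/1000 = 0.3590 ≈ 35.9%, i.e. 35.9 centimorgans.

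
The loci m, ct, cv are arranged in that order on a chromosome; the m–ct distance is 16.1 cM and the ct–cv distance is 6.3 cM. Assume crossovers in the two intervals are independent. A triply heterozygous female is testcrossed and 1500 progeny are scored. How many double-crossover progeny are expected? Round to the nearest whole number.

15

Map distances give recombination frequencies of 0.161 and 0.063 for the two intervals.
With no interference, expected double-crossover frequency = 0.161 × 0.063 = 0.01014.
Expected number = 0.01014 × 1500 = 15.21 ≈ 15.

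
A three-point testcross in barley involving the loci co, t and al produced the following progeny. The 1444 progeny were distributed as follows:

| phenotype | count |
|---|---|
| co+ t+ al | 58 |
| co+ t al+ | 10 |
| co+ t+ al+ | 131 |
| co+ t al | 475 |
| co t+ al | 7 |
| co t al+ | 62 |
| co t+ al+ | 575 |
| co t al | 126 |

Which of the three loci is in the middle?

The two most frequent reciprocal classes, co t+ al+ and co+ t al, are the parental types, so the F1 was co t+ al+ / co+ t al.
The two rarest classes, co t+ al and co+ t al+, are the double crossovers. Comparing them with the parentals, only the al allele has switched, so al is the middle locus and the order is co – al – t.

al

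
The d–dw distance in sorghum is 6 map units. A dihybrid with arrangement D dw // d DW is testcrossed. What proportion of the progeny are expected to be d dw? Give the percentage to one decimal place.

A map distance of 6 map units corresponds to a recombination frequency of 0.060.
The F1 is D dw / d DW, so d dw is a recombinant gamete class with expected frequency r/2 = 0.060/2 = 0.0300.
That is 0.0300 = 3.0% of the progeny.

3.0%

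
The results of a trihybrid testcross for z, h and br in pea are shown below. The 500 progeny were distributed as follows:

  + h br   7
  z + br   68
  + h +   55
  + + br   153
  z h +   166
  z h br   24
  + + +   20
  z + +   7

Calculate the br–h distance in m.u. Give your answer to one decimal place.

The two most frequent reciprocal classes, z h + and + + br, are the parental types, so the F1 was z h + / + + br.
The two rarest classes, z + + and + h br, are the double crossovers. Comparing them with the parentals, only the h allele has switched, so h is the middle locus and the order is z – h – br.
Crossovers in the h–br interval produce the single-crossover classes z h br and + + + (24 + 20 = 44) plus the double crossovers (14).
RF(h–br) = (44 + 14) / 500 = 58/500 = 0.1160 → 11.6 m.u.

11.6 m.u.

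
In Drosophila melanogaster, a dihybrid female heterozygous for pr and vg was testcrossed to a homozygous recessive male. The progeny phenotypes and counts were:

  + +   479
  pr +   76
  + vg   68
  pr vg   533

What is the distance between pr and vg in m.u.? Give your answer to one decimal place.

12.5 m.u.

The two most frequent classes, + + (479) and pr vg (533), are the parental types, so the F1 was + + / pr vg.
The recombinant classes are + vg and pr +: 68 + 76 = 144.
Recombination frequency = 144/1156 = 0.1246 ≈ 12.5%, i.e. 12.5 m.u.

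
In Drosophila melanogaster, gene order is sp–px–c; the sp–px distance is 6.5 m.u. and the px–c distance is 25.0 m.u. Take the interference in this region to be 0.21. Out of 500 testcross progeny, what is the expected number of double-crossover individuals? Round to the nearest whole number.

Map distances give recombination frequencies of 0.065 and 0.250 for the two intervals.
With interference 0.21 (so coincidence = 0.79), expected double-crossover frequency = 0.065 × 0.250 × 0.79 = 0.01284.
Expected number = 0.01284 × 500 = 6.42 ≈ 6.

6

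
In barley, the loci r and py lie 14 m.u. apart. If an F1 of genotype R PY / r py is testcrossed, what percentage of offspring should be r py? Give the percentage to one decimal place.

43.0%

A map distance of 14 m.u. corresponds to a recombination frequency of 0.140.
The F1 is R PY / r py, so r py is a parental gamete class with expected frequency (1 − r)/2 = 0.860/2 = 0.4300.
That is 0.4300 = 43.0% of the progeny.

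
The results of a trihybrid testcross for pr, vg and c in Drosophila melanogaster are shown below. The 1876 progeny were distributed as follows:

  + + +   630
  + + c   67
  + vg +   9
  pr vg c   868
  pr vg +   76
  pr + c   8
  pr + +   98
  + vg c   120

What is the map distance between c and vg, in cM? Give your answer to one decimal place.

The two most frequent reciprocal classes, pr vg c and + + +, are the parental types, so the F1 was pr vg c / + + +.
The two rarest classes, pr + c and + vg +, are the double crossovers. Comparing them with the parentals, only the vg allele has switched, so vg is the middle locus and the order is pr – vg – c.
Crossovers in the vg–c interval produce the single-crossover classes pr vg + and + + c (76 + 67 = 143) plus the double crossovers (17).
RF(vg–c) = (143 + 17) / 1876 = 160/1876 = 0.0853 → 8.5 cM.

8.5 cM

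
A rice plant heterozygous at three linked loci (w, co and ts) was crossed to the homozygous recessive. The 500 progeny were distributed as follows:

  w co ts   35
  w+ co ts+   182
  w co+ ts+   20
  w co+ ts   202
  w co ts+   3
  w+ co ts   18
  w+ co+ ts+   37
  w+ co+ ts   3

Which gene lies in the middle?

w

The two most frequent reciprocal classes, w co+ ts and w+ co ts+, are the parental types, so the F1 was w co+ ts / w+ co ts+.
The two rarest classes, w+ co+ ts and w co ts+, are the double crossovers. Comparing them with the parentals, only the w allele has switched, so w is the middle locus and the order is co – w – ts.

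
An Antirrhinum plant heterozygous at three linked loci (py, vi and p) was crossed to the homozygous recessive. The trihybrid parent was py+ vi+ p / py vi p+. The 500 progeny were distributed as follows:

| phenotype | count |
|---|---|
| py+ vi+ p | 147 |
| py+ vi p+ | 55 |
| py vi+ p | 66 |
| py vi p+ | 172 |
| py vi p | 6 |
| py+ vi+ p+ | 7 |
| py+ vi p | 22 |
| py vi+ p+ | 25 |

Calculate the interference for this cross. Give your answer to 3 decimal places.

0.192

The two rarest classes, py+ vi+ p+ and py vi p, are the double crossovers. Comparing them with the parentals, only the p allele has switched, so p is the middle locus and the order is vi – p – py.
vi–p: (47 + 13)/500 = 0.1200; p–py: (121 + 13)/500 = 0.2680.
Expected DCO frequency = 0.1200 × 0.2680 ≈ 0.03216; observed = 13/500 ≈ 0.02600.
Coefficient of coincidence = 0.02600/0.03216 ≈ 0.808; interference = 1 − 0.808 = 0.192.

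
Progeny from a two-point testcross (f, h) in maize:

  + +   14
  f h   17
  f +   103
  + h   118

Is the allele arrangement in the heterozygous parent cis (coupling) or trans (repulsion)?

trans

The two most frequent classes are + h (118) and f + (103); these are the parental (non-recombinant) types.
So the F1 carried + h on one chromosome and f + on the other — the recessive alleles are on opposite chromosomes (trans / repulsion).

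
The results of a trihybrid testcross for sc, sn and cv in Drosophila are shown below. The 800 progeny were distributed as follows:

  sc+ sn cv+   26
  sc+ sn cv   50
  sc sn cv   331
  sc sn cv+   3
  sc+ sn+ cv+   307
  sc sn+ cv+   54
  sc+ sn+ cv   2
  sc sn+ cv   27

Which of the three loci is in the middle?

The two most frequent reciprocal classes, sc sn cv and sc+ sn+ cv+, are the parental types, so the F1 was sc sn cv / sc+ sn+ cv+.
The two rarest classes, sc sn cv+ and sc+ sn+ cv, are the double crossovers. Comparing them with the parentals, only the cv allele has switched, so cv is the middle locus and the order is sc – cv – sn.

cv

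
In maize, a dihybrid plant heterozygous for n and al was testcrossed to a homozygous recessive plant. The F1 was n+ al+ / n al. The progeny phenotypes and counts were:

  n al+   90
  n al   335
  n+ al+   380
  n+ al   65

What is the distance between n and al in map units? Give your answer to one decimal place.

The recombinant classes are n+ al and n al+: 65 + 90 = 155.
Recombination frequency = 155/870 = 0.1782 ≈ 17.8%, i.e. 17.8 map units.

17.8 map units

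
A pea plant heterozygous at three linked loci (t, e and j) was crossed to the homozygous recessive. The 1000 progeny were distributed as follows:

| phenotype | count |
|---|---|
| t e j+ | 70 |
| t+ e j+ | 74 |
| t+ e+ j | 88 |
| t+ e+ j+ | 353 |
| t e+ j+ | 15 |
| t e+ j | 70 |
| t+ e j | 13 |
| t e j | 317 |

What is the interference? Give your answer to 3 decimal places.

0.125

The two most frequent reciprocal classes, t e j and t+ e+ j+, are the parental types, so the F1 was t e j / t+ e+ j+.
The two rarest classes, t+ e j and t e+ j+, are the double crossovers. Comparing them with the parentals, only the t allele has switched, so t is the middle locus and the order is e – t – j.
e–t: (144 + 28)/1000 = 0.1720; t–j: (158 + 28)/1000 = 0.1860.
Expected DCO frequency = 0.1720 × 0.1860 ≈ 0.03199; observed = 28/1000 ≈ 0.02800.
Coefficient of coincidence = 0.02800/0.03199 ≈ 0.875; interference = 1 − 0.875 = 0.125.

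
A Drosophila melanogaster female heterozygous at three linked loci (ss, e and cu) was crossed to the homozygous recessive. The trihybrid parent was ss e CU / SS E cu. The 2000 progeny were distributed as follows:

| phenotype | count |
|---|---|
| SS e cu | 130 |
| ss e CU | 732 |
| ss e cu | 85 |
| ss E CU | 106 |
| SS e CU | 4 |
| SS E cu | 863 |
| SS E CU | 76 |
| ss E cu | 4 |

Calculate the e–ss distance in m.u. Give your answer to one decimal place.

The two rarest classes, SS e CU and ss E cu, are the double crossovers. Comparing them with the parentals, only the ss allele has switched, so ss is the middle locus and the order is cu – ss – e.
Crossovers in the ss–e interval produce the single-crossover classes ss E CU and SS e cu (106 + 130 = 236) plus the double crossovers (8).
RF(ss–e) = (236 + 8) / 2000 = 244/2000 = 0.1220 → 12.2 m.u.

12.2 m.u.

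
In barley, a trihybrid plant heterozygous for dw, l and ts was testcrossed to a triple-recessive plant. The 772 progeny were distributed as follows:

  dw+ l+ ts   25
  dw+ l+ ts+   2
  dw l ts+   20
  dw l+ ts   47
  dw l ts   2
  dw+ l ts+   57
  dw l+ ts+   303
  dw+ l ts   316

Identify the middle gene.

dw

The two most frequent reciprocal classes, dw+ l ts and dw l+ ts+, are the parental types, so the F1 was dw+ l ts / dw l+ ts+.
The two rarest classes, dw l ts and dw+ l+ ts+, are the double crossovers. Comparing them with the parentals, only the dw allele has switched, so dw is the middle locus and the order is ts – dw – l.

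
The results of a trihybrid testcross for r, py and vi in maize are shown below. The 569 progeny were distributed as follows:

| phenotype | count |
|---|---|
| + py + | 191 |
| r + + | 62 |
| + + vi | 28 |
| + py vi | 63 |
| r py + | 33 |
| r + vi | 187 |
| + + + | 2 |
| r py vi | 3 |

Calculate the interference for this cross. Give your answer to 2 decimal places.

0.67

The two most frequent reciprocal classes, r + vi and + py +, are the parental types, so the F1 was r + vi / + py +.
The two rarest classes, r py vi and + + +, are the double crossovers. Comparing them with the parentals, only the py allele has switched, so py is the middle locus and the order is r – py – vi.
r–py: (61 + 5)/569 = 0.1160; py–vi: (125 + 5)/569 = 0.2285.
Expected DCO frequency = 0.1160 × 0.2285 ≈ 0.02651; observed = 5/569 ≈ 0.00879.
Coefficient of coincidence = 0.00879/0.02651 ≈ 0.33; interference = 1 − 0.33 = 0.67.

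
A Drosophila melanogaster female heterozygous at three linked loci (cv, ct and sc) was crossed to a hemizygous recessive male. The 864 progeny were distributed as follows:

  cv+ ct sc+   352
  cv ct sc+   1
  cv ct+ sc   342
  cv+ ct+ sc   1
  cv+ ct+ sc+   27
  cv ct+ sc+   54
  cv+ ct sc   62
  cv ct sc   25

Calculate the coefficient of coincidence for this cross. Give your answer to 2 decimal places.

0.27

The two most frequent reciprocal classes, cv+ ct sc+ and cv ct+ sc, are the parental types, so the F1 was cv+ ct sc+ / cv ct+ sc.
The two rarest classes, cv ct sc+ and cv+ ct+ sc, are the double crossovers. Comparing them with the parentals, only the cv allele has switched, so cv is the middle locus and the order is sc – cv – ct.
sc–cv: (116 + 2)/864 = 0.1366; cv–ct: (52 + 2)/864 = 0.0625.
Expected DCO frequency = 0.1366 × 0.0625 ≈ 0.00854; observed = 2/864 ≈ 0.00231.
Coefficient of coincidence = 0.00231/0.00854 ≈ 0.27.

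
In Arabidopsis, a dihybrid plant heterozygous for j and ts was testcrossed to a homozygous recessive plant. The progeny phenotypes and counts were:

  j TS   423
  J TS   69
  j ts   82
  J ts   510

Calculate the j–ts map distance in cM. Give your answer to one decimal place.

13.9 cM

The two most frequent classes, J ts (510) and j TS (423), are the parental types, so the F1 was J ts / j TS.
The recombinant classes are J TS and j ts: 69 + 82 = 151.
Recombination frequency = 151/1084 = 0.1393 ≈ 13.9%, i.e. 13.9 cM.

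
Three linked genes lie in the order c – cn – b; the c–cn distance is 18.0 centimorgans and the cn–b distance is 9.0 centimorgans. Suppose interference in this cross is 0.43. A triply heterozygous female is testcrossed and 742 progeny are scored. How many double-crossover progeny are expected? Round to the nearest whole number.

7

Map distances give recombination frequencies of 0.180 and 0.090 for the two intervals.
With interference 0.43 (so coincidence = 0.57), expected double-crossover frequency = 0.180 × 0.090 × 0.57 = 0.00923.
Expected number = 0.00923 × 742 = 6.85 ≈ 7.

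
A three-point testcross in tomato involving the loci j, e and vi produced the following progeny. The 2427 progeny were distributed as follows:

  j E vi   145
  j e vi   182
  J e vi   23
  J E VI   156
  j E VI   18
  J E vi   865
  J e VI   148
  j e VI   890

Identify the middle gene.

e

The two most frequent reciprocal classes, J E vi and j e VI, are the parental types, so the F1 was J E vi / j e VI.
The two rarest classes, J e vi and j E VI, are the double crossovers. Comparing them with the parentals, only the e allele has switched, so e is the middle locus and the order is j – e – vi.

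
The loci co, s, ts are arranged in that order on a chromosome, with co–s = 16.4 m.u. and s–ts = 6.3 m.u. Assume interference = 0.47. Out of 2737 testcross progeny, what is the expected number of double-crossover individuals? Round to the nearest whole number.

15

Map distances give recombination frequencies of 0.164 and 0.063 for the two intervals.
With interference 0.47 (so coincidence = 0.53), expected double-crossover frequency = 0.164 × 0.063 × 0.53 = 0.00548.
Expected number = 0.00548 × 2737 = 14.99 ≈ 15.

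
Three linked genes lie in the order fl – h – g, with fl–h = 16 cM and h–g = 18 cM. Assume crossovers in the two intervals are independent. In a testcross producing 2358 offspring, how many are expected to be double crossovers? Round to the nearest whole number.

Map distances give recombination frequencies of 0.160 and 0.180 for the two intervals.
With no interference, expected double-crossover frequency = 0.160 × 0.180 = 0.02880.
Expected number = 0.02880 × 2358 = 67.91 ≈ 68.

68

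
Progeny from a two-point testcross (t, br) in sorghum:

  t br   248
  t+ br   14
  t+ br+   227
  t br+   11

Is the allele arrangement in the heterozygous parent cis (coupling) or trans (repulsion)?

cis

The two most frequent classes are t+ br+ (227) and t br (248); these are the parental (non-recombinant) types.
So the F1 carried t+ br+ on one chromosome and t br on the other — the recessive alleles are on the same chromosome (cis / coupling).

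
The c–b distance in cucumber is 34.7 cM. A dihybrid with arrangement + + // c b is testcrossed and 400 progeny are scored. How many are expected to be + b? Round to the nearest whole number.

A map distance of 34.7 cM corresponds to a recombination frequency of 0.347.
The F1 is + + / c b, so + b is a recombinant gamete class with expected frequency r/2 = 0.347/2 = 0.1735.
Expected number = 0.1735 × 400 = 69.40 ≈ 69.

69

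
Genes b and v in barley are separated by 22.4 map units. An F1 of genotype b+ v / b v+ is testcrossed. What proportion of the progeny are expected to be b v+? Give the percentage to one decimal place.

38.8%

A map distance of 22.4 map units corresponds to a recombination frequency of 0.224.
The F1 is b+ v / b v+, so b v+ is a parental gamete class with expected frequency (1 − r)/2 = 0.776/2 = 0.3880.
That is 0.3880 = 38.8% of the progeny.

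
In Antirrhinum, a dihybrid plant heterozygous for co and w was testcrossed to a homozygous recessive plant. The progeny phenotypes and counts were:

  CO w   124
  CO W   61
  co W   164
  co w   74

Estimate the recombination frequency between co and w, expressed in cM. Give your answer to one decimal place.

31.9 cM

The two most frequent classes, CO w (124) and co W (164), are the parental types, so the F1 was CO w / co W.
The recombinant classes are CO W and co w: 61 + 74 = 135.
Recombination frequency = 135/423 = 0.3191 ≈ 31.9%, i.e. 31.9 cM.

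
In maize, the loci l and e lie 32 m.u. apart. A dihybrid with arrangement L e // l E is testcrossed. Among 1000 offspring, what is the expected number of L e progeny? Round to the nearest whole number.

A map distance of 32 m.u. corresponds to a recombination frequency of 0.320.
The F1 is L e / l E, so L e is a parental gamete class with expected frequency (1 − r)/2 = 0.680/2 = 0.3400.
Expected number = 0.3400 × 1000 = 340.00 ≈ 340.

340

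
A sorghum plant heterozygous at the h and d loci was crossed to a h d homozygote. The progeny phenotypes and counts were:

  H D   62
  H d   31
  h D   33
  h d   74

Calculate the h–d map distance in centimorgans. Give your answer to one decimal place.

The two most frequent classes, H D (62) and h d (74), are the parental types, so the F1 was H D / h d.
The recombinant classes are H d and h D: 31 + 33 = 64.
Recombination frequency = 64/200 = 0.3200 ≈ 32.0%, i.e. 32.0 centimorgans.

32.0 centimorgans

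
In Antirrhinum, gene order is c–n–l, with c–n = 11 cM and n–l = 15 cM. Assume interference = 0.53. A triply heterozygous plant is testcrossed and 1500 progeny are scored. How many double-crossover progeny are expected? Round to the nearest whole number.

Map distances give recombination frequencies of 0.110 and 0.150 for the two intervals.
With interference 0.53 (so coincidence = 0.47), expected double-crossover frequency = 0.110 × 0.150 × 0.47 = 0.00775.
Expected number = 0.00775 × 1500 = 11.63 ≈ 12.

12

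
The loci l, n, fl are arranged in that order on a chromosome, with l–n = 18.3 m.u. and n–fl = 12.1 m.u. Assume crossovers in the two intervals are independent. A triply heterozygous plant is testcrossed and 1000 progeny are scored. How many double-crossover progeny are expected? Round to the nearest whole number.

22

Map distances give recombination frequencies of 0.183 and 0.121 for the two intervals.
With no interference, expected double-crossover frequency = 0.183 × 0.121 = 0.02214.
Expected number = 0.02214 × 1000 = 22.14 ≈ 22.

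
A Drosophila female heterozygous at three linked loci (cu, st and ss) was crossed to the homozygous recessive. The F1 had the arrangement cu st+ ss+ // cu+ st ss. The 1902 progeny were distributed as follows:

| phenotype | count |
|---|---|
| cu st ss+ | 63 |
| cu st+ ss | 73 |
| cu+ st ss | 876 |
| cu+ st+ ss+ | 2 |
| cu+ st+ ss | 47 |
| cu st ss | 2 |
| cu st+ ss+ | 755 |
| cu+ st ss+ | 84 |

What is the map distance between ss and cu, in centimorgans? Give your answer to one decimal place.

The two rarest classes, cu+ st+ ss+ and cu st ss, are the double crossovers. Comparing them with the parentals, only the cu allele has switched, so cu is the middle locus and the order is st – cu – ss.
Crossovers in the cu–ss interval produce the single-crossover classes cu st+ ss and cu+ st ss+ (73 + 84 = 157) plus the double crossovers (4).
RF(cu–ss) = (157 + 4) / 1902 = 161/1902 = 0.0846 → 8.5 centimorgans.

8.5 centimorgans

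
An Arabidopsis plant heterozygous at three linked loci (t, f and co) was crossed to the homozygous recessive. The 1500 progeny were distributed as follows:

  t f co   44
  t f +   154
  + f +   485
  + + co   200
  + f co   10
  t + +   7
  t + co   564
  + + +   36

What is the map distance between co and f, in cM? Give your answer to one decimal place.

6.5 cM

The two most frequent reciprocal classes, + f + and t + co, are the parental types, so the F1 was + f + / t + co.
The two rarest classes, + f co and t + +, are the double crossovers. Comparing them with the parentals, only the co allele has switched, so co is the middle locus and the order is t – co – f.
Crossovers in the co–f interval produce the single-crossover classes + + + and t f co (36 + 44 = 80) plus the double crossovers (17).
RF(co–f) = (80 + 17) / 1500 = 97/1500 = 0.0647 → 6.5 cM.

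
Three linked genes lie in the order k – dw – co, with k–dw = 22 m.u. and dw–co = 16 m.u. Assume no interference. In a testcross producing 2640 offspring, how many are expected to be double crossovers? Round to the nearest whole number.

Map distances give recombination frequencies of 0.220 and 0.160 for the two intervals.
With no interference, expected double-crossover frequency = 0.220 × 0.160 = 0.03520.
Expected number = 0.03520 × 2640 = 92.93 ≈ 93.

93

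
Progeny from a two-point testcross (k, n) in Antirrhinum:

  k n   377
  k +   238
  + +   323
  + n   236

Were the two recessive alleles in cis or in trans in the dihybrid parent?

The two most frequent classes are + + (323) and k n (377); these are the parental (non-recombinant) types.
So the F1 carried + + on one chromosome and k n on the other — the recessive alleles are on the same chromosome (cis / coupling).

cis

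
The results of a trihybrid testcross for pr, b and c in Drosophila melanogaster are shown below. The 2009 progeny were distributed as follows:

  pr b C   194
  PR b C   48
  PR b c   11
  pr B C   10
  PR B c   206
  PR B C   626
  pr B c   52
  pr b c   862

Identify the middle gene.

pr

The two most frequent reciprocal classes, PR B C and pr b c, are the parental types, so the F1 was PR B C / pr b c.
The two rarest classes, pr B C and PR b c, are the double crossovers. Comparing them with the parentals, only the pr allele has switched, so pr is the middle locus and the order is b – pr – c.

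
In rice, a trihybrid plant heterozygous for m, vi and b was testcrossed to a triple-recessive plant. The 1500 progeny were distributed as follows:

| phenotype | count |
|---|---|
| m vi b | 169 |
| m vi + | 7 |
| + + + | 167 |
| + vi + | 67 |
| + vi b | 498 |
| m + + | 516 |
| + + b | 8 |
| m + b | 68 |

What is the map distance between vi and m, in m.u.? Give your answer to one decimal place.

The two most frequent reciprocal classes, m + + and + vi b, are the parental types, so the F1 was m + + / + vi b.
The two rarest classes, m vi + and + + b, are the double crossovers. Comparing them with the parentals, only the vi allele has switched, so vi is the middle locus and the order is m – vi – b.
Crossovers in the m–vi interval produce the single-crossover classes + + + and m vi b (167 + 169 = 336) plus the double crossovers (15).
RF(m–vi) = (336 + 15) / 1500 = 351/1500 = 0.2340 → 23.4 m.u.

23.4 m.u.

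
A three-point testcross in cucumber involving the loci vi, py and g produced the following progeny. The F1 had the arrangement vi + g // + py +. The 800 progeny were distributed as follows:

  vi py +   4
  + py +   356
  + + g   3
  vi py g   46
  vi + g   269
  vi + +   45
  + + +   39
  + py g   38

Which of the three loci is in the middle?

The two rarest classes, + + g and vi py +, are the double crossovers. Comparing them with the parentals, only the vi allele has switched, so vi is the middle locus and the order is py – vi – g.

vi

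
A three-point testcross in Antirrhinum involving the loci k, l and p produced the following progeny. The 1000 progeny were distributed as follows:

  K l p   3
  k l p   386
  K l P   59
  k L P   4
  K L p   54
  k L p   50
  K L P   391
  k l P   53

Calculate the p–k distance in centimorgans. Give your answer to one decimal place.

11.4 centimorgans

The two most frequent reciprocal classes, k l p and K L P, are the parental types, so the F1 was k l p / K L P.
The two rarest classes, K l p and k L P, are the double crossovers. Comparing them with the parentals, only the k allele has switched, so k is the middle locus and the order is p – k – l.
Crossovers in the p–k interval produce the single-crossover classes k l P and K L p (53 + 54 = 107) plus the double crossovers (7).
RF(p–k) = (107 + 7) / 1000 = 114/1000 = 0.1140 → 11.4 centimorgans.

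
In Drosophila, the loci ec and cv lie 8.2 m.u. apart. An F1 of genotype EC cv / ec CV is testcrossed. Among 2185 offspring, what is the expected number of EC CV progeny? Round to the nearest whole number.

90

A map distance of 8.2 m.u. corresponds to a recombination frequency of 0.082.
The F1 is EC cv / ec CV, so EC CV is a recombinant gamete class with expected frequency r/2 = 0.082/2 = 0.0410.
Expected number = 0.0410 × 2185 = 89.58 ≈ 90.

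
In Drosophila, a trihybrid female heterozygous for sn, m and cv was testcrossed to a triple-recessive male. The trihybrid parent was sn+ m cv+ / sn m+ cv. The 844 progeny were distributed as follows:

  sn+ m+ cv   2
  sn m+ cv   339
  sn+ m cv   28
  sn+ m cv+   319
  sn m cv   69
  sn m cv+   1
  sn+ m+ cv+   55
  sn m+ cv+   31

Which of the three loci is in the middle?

sn

The two rarest classes, sn m cv+ and sn+ m+ cv, are the double crossovers. Comparing them with the parentals, only the sn allele has switched, so sn is the middle locus and the order is m – sn – cv.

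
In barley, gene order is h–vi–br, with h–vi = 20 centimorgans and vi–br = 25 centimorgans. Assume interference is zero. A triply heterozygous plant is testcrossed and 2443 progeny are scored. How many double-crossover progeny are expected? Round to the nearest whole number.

Map distances give recombination frequencies of 0.200 and 0.250 for the two intervals.
With no interference, expected double-crossover frequency = 0.200 × 0.250 = 0.05000.
Expected number = 0.05000 × 2443 = 122.15 ≈ 122.

122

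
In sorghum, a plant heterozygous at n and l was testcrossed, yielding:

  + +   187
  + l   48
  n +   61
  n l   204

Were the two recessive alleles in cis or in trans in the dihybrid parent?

cis

The two most frequent classes are + + (187) and n l (204); these are the parental (non-recombinant) types.
So the F1 carried + + on one chromosome and n l on the other — the recessive alleles are on the same chromosome (cis / coupling).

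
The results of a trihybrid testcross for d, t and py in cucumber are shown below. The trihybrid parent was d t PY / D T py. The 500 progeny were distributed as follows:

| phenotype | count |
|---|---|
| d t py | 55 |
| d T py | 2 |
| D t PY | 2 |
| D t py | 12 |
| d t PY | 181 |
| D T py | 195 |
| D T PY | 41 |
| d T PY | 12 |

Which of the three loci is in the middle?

d

The two rarest classes, D t PY and d T py, are the double crossovers. Comparing them with the parentals, only the d allele has switched, so d is the middle locus and the order is py – d – t.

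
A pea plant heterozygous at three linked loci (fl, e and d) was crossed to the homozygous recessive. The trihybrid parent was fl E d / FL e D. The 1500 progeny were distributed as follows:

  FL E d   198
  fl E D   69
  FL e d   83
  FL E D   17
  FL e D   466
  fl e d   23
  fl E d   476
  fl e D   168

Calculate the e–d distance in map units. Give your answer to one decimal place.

The two rarest classes, fl e d and FL E D, are the double crossovers. Comparing them with the parentals, only the e allele has switched, so e is the middle locus and the order is d – e – fl.
Crossovers in the d–e interval produce the single-crossover classes fl E D and FL e d (69 + 83 = 152) plus the double crossovers (40).
RF(d–e) = (152 + 40) / 1500 = 192/1500 = 0.1280 → 12.8 map units.

12.8 map units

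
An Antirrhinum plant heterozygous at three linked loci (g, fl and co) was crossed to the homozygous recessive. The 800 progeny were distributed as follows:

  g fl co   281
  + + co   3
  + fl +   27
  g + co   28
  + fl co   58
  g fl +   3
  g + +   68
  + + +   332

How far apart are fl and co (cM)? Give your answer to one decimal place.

The two most frequent reciprocal classes, g fl co and + + +, are the parental types, so the F1 was g fl co / + + +.
The two rarest classes, g fl + and + + co, are the double crossovers. Comparing them with the parentals, only the co allele has switched, so co is the middle locus and the order is fl – co – g.
Crossovers in the fl–co interval produce the single-crossover classes g + co and + fl + (28 + 27 = 55) plus the double crossovers (6).
RF(fl–co) = (55 + 6) / 800 = 61/800 = 0.0762 → 7.6 cM.

7.6 cM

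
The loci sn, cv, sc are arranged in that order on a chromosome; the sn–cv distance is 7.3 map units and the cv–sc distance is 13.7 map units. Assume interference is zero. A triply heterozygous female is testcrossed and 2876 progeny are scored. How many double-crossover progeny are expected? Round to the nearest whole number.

29

Map distances give recombination frequencies of 0.073 and 0.137 for the two intervals.
With no interference, expected double-crossover frequency = 0.073 × 0.137 = 0.01000.
Expected number = 0.01000 × 2876 = 28.76 ≈ 29.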